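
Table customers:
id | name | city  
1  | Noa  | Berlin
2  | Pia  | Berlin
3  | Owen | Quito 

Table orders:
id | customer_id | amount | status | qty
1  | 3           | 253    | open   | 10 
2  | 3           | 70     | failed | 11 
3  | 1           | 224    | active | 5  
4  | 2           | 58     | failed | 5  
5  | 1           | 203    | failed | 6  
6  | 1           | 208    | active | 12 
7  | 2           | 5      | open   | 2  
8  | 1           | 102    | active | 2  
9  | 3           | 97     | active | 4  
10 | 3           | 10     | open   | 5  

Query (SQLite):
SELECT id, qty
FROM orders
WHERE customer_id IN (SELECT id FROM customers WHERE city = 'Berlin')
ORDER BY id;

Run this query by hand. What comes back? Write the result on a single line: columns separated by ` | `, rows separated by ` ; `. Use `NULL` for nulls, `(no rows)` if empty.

3 | 5 ; 4 | 5 ; 5 | 6 ; 6 | 12 ; 7 | 2 ; 8 | 2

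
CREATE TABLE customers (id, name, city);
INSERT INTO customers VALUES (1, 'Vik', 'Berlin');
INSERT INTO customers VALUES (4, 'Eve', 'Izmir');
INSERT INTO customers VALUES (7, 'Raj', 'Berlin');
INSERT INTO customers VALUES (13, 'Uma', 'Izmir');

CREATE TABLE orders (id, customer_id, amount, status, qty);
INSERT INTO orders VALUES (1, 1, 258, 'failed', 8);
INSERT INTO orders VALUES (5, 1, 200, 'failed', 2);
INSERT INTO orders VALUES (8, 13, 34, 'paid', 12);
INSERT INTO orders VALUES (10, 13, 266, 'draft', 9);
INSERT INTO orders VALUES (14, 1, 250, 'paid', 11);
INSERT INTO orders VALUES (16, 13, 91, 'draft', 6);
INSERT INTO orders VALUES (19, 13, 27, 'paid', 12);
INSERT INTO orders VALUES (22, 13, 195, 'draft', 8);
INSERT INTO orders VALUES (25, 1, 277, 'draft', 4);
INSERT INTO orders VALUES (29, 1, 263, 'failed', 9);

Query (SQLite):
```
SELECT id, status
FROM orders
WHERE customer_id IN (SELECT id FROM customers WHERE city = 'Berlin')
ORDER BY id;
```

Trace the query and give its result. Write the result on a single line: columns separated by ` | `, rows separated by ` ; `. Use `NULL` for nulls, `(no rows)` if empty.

1 | failed ; 5 | failed ; 14 | paid ; 25 | draft ; 29 | failed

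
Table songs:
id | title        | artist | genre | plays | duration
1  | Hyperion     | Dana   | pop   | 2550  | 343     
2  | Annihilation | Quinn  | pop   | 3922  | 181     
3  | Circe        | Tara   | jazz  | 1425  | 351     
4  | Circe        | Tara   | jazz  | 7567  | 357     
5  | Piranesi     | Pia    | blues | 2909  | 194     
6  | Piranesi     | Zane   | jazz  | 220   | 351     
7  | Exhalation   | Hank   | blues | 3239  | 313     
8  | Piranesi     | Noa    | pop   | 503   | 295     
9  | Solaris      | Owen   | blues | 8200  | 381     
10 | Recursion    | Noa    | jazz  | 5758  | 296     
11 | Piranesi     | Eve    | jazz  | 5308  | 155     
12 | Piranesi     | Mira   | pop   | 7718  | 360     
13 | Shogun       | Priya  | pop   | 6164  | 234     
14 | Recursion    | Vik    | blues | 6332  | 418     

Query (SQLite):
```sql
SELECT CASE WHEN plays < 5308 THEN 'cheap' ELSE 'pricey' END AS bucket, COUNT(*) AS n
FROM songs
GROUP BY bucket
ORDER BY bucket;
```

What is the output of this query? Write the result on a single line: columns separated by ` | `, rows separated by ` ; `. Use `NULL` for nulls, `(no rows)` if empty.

cheap | 7 ; pricey | 7

Bucket rows by plays < 5308 → 'cheap' else 'pricey'; count each bucket.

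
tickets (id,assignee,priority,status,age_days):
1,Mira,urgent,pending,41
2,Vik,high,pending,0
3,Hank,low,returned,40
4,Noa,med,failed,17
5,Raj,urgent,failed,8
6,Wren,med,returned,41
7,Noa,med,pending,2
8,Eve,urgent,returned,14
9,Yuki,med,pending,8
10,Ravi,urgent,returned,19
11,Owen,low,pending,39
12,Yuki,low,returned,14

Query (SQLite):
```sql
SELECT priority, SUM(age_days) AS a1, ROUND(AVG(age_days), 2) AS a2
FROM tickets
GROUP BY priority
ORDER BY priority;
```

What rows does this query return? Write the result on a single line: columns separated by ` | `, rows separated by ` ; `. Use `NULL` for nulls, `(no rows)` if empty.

high | 0 | 0 ; low | 93 | 31 ; med | 68 | 17 ; urgent | 82 | 20.5

Group tickets by priority.
Per group compute: SUM(age_days), ROUND(AVG(age_days), 2).
  high: ids {2} → SUM(age_days)=0, ROUND(AVG(age_days), 2)=0
  low: ids {3, 11, 12} → SUM(age_days)=93, ROUND(AVG(age_days), 2)=31
  med: ids {4, 6, 7, 9} → SUM(age_days)=68, ROUND(AVG(age_days), 2)=17
  urgent: ids {1, 5, 8, 10} → SUM(age_days)=82, ROUND(AVG(age_days), 2)=20.5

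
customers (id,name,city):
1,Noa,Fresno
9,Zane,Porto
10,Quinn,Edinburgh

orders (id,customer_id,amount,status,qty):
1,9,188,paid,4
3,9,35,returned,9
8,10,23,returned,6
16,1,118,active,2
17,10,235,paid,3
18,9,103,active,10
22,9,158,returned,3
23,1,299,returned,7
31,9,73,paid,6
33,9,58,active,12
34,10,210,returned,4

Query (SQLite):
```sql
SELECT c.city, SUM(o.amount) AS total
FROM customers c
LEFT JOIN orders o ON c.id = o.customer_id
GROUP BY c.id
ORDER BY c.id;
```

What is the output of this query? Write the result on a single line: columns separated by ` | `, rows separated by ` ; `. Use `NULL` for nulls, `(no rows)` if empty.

LEFT JOIN keeps every customers row; unmatched ones get NULL for orders columns.
Group by customers.id and compute SUM(o.amount). SUM over an all-NULL group is NULL.
  1: ids {16, 23} → SUM(o.amount)=417
  9: ids {1, 3, 18, 22, 31, 33} → SUM(o.amount)=615
  10: ids {8, 17, 34} → SUM(o.amount)=468

Fresno | 417 ; Porto | 615 ; Edinburgh | 468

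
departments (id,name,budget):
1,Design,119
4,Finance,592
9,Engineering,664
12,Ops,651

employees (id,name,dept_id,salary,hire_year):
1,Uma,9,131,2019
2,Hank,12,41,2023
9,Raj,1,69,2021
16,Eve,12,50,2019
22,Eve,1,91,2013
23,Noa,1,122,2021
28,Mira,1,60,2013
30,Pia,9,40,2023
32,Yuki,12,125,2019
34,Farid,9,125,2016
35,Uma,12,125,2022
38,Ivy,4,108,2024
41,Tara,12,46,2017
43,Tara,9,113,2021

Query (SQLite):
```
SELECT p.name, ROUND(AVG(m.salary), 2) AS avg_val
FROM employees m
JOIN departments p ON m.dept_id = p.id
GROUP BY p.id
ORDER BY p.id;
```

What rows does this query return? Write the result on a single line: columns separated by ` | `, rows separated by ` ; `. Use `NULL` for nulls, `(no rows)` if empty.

Design | 85.5 ; Finance | 108 ; Engineering | 102.25 ; Ops | 77.4

Join each employees row to its departments via dept_id.
Group joined rows by departments.id; compute ROUND(AVG(m.salary), 2) per group.
  1: ids {9, 22, 23, 28} → ROUND(AVG(m.salary), 2)=85.5
  4: ids {38} → ROUND(AVG(m.salary), 2)=108
  9: ids {1, 30, 34, 43} → ROUND(AVG(m.salary), 2)=102.25
  12: ids {2, 16, 32, 35, 41} → ROUND(AVG(m.salary), 2)=77.4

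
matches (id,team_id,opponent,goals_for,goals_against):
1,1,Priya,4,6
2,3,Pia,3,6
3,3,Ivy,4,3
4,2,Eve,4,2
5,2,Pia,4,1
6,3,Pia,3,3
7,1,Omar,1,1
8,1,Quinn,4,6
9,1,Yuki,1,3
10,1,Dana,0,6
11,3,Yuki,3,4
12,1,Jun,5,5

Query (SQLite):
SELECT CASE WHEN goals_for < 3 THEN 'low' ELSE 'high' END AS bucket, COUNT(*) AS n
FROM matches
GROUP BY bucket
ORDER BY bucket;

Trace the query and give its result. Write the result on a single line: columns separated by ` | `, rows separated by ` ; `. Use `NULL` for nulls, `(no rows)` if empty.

Bucket rows by goals_for < 3 → 'low' else 'high'; count each bucket.

high | 9 ; low | 3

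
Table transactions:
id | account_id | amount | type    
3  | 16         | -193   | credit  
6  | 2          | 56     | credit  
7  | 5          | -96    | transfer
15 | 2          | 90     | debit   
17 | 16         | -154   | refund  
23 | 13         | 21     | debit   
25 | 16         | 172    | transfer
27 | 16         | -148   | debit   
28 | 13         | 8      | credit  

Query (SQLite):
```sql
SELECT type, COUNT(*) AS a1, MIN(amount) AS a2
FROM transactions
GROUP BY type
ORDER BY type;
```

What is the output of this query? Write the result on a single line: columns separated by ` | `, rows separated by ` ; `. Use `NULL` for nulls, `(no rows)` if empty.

credit | 3 | -193 ; debit | 3 | -148 ; refund | 1 | -154 ; transfer | 2 | -96

Group transactions by type.
Per group compute: COUNT(*), MIN(amount).
  credit: ids {3, 6, 28} → COUNT(*)=3, MIN(amount)=-193
  debit: ids {15, 23, 27} → COUNT(*)=3, MIN(amount)=-148
  refund: ids {17} → COUNT(*)=1, MIN(amount)=-154
  transfer: ids {7, 25} → COUNT(*)=2, MIN(amount)=-96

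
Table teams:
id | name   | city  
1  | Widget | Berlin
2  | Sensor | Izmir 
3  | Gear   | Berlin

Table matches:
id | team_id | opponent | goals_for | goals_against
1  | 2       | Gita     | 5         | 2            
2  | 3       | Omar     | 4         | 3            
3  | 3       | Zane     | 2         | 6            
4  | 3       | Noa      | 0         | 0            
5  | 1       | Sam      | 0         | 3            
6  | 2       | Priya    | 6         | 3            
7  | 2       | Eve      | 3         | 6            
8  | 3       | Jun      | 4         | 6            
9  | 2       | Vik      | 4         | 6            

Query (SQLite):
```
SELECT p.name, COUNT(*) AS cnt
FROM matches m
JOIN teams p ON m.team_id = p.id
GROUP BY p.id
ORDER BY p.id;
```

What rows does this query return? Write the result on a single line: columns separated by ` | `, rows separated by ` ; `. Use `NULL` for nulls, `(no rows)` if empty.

Join each matches row to its teams via team_id.
Group joined rows by teams.id; compute COUNT(*) per group.
  1: ids {5} → COUNT(*)=1
  2: ids {1, 6, 7, 9} → COUNT(*)=4
  3: ids {2, 3, 4, 8} → COUNT(*)=4

Widget | 1 ; Sensor | 4 ; Gear | 4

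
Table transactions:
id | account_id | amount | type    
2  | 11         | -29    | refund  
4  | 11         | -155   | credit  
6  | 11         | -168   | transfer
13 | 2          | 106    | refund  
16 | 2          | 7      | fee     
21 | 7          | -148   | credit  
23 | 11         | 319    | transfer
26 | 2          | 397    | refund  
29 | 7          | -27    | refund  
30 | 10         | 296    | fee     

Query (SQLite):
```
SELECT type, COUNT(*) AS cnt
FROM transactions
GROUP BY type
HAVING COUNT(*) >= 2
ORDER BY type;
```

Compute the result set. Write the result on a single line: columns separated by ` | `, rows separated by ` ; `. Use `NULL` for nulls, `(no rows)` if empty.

Partition transactions by type; compute COUNT(*) within each group.
HAVING: keep groups with count ≥ 2.
  credit: ids {4, 21} → COUNT(*)=2
  fee: ids {16, 30} → COUNT(*)=2
  refund: ids {2, 13, 26, 29} → COUNT(*)=4
  transfer: ids {6, 23} → COUNT(*)=2

credit | 2 ; fee | 2 ; refund | 4 ; transfer | 2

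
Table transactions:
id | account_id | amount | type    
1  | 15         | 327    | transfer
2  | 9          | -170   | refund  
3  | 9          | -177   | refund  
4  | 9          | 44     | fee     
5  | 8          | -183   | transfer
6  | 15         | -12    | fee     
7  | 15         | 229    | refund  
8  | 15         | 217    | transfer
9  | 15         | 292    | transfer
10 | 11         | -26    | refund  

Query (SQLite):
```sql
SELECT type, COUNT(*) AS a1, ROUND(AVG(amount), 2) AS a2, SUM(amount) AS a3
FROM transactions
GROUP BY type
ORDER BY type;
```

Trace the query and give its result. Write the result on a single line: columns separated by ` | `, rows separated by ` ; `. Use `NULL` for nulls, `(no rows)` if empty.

Group transactions by type.
Per group compute: COUNT(*), ROUND(AVG(amount), 2), SUM(amount).
  fee: ids {4, 6} → COUNT(*)=2, ROUND(AVG(amount), 2)=16, SUM(amount)=32
  refund: ids {2, 3, 7, 10} → COUNT(*)=4, ROUND(AVG(amount), 2)=-36, SUM(amount)=-144
  transfer: ids {1, 5, 8, 9} → COUNT(*)=4, ROUND(AVG(amount), 2)=163.25, SUM(amount)=653

fee | 2 | 16 | 32 ; refund | 4 | -36 | -144 ; transfer | 4 | 163.25 | 653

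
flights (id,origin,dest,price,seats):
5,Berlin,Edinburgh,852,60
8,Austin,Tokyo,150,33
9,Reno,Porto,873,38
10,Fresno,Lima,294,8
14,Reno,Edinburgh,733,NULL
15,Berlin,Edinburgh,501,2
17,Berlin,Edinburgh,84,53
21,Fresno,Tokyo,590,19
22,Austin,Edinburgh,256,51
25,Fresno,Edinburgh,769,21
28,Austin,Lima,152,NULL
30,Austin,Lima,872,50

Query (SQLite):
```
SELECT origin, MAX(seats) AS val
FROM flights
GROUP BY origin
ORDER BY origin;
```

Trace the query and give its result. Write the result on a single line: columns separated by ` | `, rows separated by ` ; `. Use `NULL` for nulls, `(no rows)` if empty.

Austin | 51 ; Berlin | 60 ; Fresno | 21 ; Reno | 38

Partition flights by origin; compute MAX(seats) within each group.
  Austin: ids {8, 22, 28, 30} → MAX(seats)=51
  Berlin: ids {5, 15, 17} → MAX(seats)=60
  Fresno: ids {10, 21, 25} → MAX(seats)=21
  Reno: ids {9, 14} → MAX(seats)=38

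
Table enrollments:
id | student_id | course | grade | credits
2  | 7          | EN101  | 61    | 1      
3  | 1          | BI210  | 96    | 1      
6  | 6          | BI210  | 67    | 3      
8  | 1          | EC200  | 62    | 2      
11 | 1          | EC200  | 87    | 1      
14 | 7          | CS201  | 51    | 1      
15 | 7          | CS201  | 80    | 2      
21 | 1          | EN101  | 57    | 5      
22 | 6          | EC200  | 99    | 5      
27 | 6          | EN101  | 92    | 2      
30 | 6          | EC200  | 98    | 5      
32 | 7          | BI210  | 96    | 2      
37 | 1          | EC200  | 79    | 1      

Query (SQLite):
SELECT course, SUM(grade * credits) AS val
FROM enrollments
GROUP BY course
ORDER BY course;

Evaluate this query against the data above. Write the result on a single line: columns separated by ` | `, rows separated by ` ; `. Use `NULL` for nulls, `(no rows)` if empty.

BI210 | 489 ; CS201 | 211 ; EC200 | 1275 ; EN101 | 530

For each row compute grade * credits.
Group by course; take SUM of the expression per group.
  BI210: ids {3, 6, 32} → SUM(grade * credits)=489
  CS201: ids {14, 15} → SUM(grade * credits)=211
  EC200: ids {8, 11, 22, 30, 37} → SUM(grade * credits)=1275
  EN101: ids {2, 21, 27} → SUM(grade * credits)=530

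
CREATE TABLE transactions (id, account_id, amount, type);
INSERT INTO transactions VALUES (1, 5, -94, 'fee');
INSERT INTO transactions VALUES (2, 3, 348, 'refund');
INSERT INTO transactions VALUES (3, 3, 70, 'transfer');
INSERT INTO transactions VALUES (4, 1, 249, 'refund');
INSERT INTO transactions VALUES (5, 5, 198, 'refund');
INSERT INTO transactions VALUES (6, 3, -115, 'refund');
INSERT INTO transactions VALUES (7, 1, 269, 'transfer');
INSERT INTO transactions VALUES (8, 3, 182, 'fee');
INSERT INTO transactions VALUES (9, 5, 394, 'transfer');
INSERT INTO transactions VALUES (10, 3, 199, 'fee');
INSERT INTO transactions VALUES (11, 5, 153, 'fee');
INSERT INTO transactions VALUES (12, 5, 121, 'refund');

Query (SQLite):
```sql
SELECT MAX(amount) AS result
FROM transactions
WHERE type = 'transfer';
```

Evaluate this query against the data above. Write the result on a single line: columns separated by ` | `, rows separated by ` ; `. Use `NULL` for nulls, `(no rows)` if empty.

Rows where type='transfer' → amount values: [70, 269, 394].
MAX of non-NULL values = 394.

394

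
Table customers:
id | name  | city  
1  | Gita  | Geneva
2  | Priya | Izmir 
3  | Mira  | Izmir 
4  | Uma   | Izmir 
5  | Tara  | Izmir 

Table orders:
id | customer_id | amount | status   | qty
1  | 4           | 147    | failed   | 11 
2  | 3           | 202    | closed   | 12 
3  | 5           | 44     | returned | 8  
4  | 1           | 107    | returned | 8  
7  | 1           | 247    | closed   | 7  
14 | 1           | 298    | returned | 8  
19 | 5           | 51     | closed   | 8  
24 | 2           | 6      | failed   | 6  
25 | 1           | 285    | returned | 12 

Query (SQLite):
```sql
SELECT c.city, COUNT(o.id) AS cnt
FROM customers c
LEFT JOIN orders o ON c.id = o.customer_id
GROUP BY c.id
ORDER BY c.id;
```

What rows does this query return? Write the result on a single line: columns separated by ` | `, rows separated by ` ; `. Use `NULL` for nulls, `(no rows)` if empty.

Geneva | 4 ; Izmir | 1 ; Izmir | 1 ; Izmir | 1 ; Izmir | 2

LEFT JOIN keeps every customers row; unmatched ones get NULL for orders columns.
Group by customers.id and compute COUNT(o.id). COUNT(col) of an all-NULL group is 0.
  1: ids {4, 7, 14, 25} → COUNT(o.id)=4
  2: ids {24} → COUNT(o.id)=1
  3: ids {2} → COUNT(o.id)=1
  4: ids {1} → COUNT(o.id)=1
  5: ids {3, 19} → COUNT(o.id)=2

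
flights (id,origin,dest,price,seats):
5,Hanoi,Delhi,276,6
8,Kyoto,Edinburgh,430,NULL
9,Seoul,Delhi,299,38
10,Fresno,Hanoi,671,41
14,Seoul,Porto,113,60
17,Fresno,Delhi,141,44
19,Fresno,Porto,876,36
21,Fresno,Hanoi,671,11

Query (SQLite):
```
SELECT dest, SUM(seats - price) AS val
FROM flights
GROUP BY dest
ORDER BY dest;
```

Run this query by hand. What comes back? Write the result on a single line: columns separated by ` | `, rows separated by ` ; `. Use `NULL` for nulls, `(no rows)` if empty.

For each row compute seats - price.
Group by dest; take SUM of the expression per group.
  Delhi: ids {5, 9, 17} → SUM(seats - price)=-628
  Edinburgh: ids {8} → SUM(seats - price)=NULL
  Hanoi: ids {10, 21} → SUM(seats - price)=-1290
  Porto: ids {14, 19} → SUM(seats - price)=-893

Delhi | -628 ; Edinburgh | NULL ; Hanoi | -1290 ; Porto | -893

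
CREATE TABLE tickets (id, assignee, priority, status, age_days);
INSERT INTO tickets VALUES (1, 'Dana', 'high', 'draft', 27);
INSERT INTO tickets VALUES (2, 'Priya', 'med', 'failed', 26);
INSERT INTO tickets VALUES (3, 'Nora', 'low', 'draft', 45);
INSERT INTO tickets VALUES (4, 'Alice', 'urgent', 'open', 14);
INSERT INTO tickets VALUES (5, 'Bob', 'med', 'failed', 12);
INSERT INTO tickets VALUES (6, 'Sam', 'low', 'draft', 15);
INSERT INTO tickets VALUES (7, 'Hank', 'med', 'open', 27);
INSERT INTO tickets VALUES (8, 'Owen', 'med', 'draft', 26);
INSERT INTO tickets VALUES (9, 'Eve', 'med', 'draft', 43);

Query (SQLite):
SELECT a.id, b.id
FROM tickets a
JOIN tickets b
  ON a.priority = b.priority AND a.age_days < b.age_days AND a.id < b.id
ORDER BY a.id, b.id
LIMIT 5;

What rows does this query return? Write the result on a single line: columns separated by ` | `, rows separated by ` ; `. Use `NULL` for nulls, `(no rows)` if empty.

2 | 7 ; 2 | 9 ; 5 | 7 ; 5 | 8 ; 5 | 9

Pairs (a,b) with same priority, a.age_days < b.age_days, a.id < b.id.
priority groups: high:{1} low:{3,6} med:{2,5,7,8,9} urgent:{4}
Ordered by (a.id, b.id); first 5.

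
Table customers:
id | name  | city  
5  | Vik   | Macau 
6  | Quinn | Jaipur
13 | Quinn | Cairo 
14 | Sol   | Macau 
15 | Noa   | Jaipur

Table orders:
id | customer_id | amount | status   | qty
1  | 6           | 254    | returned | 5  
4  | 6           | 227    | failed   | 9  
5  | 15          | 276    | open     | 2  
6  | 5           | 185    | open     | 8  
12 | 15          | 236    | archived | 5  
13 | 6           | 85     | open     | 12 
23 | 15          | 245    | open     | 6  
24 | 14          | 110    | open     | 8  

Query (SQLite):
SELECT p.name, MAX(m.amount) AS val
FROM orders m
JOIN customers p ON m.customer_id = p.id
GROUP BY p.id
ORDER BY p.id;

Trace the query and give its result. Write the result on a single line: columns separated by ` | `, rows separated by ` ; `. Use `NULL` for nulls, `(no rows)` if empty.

Vik | 185 ; Quinn | 254 ; Sol | 110 ; Noa | 276

Join each orders row to its customers via customer_id.
Group joined rows by customers.id; compute MAX(m.amount) per group.
  5: ids {6} → MAX(m.amount)=185
  6: ids {1, 4, 13} → MAX(m.amount)=254
  14: ids {24} → MAX(m.amount)=110
  15: ids {5, 12, 23} → MAX(m.amount)=276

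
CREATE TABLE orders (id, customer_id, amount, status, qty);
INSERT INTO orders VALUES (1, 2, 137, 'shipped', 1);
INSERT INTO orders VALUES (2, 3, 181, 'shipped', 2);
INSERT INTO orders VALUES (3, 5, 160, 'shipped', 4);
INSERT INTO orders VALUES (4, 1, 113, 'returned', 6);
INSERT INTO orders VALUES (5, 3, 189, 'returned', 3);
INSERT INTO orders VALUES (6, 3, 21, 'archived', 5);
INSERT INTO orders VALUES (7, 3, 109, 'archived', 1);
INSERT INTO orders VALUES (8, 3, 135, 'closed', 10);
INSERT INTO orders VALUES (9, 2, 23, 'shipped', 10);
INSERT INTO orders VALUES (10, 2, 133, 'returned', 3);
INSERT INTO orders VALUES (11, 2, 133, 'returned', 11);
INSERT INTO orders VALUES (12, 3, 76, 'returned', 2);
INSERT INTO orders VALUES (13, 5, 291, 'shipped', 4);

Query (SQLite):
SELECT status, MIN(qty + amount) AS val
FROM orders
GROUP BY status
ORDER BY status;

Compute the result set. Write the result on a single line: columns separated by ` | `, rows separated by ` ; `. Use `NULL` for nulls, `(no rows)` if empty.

archived | 26 ; closed | 145 ; returned | 78 ; shipped | 33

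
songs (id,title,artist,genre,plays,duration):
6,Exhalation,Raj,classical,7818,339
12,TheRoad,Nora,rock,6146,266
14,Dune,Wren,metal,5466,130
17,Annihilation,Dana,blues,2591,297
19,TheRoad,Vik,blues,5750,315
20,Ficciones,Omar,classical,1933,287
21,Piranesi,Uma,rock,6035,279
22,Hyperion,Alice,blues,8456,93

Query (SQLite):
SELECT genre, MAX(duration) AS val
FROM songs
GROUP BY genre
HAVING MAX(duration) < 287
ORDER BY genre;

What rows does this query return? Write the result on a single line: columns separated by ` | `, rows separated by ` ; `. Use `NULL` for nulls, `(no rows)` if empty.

Partition songs by genre; compute MAX(duration) within each group.
HAVING: keep groups where MAX(duration) < 287.
  blues: ids {17, 19, 22} → MAX(duration)=315
  classical: ids {6, 20} → MAX(duration)=339
  metal: ids {14} → MAX(duration)=130
  rock: ids {12, 21} → MAX(duration)=279

metal | 130 ; rock | 279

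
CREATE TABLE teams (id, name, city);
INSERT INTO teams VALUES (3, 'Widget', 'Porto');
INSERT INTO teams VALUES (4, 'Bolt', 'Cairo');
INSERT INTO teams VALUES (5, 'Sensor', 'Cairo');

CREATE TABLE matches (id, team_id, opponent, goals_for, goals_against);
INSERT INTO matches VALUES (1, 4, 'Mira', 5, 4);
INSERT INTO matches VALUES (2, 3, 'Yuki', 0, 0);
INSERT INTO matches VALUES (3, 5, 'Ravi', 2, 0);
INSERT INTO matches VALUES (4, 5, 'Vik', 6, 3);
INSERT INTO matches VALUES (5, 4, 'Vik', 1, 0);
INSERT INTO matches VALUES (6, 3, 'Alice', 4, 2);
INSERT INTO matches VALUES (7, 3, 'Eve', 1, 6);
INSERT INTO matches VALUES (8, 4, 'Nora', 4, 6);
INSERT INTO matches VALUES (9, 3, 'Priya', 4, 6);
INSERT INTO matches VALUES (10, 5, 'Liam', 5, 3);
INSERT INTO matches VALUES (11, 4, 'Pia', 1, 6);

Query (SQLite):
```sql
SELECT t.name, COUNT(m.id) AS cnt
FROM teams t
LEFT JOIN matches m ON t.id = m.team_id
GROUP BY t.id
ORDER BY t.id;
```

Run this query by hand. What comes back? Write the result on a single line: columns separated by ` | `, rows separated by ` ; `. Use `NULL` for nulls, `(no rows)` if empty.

LEFT JOIN keeps every teams row; unmatched ones get NULL for matches columns.
Group by teams.id and compute COUNT(m.id). COUNT(col) of an all-NULL group is 0.
  3: ids {2, 6, 7, 9} → COUNT(m.id)=4
  4: ids {1, 5, 8, 11} → COUNT(m.id)=4
  5: ids {3, 4, 10} → COUNT(m.id)=3

Widget | 4 ; Bolt | 4 ; Sensor | 3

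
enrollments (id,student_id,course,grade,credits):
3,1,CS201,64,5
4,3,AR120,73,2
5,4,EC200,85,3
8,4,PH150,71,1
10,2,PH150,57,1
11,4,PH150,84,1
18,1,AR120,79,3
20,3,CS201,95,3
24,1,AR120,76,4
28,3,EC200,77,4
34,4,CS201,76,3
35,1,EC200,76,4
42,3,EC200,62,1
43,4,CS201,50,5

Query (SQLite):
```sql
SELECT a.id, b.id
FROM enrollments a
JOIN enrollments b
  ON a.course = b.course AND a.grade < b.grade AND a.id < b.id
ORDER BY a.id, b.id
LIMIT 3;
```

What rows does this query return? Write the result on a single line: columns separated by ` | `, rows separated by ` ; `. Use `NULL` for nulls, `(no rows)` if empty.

Pairs (a,b) with same course, a.grade < b.grade, a.id < b.id.
course groups: AR120:{4,18,24} CS201:{3,20,34,43} EC200:{5,28,35,42} PH150:{8,10,11}
Ordered by (a.id, b.id); first 3.

3 | 20 ; 3 | 34 ; 4 | 18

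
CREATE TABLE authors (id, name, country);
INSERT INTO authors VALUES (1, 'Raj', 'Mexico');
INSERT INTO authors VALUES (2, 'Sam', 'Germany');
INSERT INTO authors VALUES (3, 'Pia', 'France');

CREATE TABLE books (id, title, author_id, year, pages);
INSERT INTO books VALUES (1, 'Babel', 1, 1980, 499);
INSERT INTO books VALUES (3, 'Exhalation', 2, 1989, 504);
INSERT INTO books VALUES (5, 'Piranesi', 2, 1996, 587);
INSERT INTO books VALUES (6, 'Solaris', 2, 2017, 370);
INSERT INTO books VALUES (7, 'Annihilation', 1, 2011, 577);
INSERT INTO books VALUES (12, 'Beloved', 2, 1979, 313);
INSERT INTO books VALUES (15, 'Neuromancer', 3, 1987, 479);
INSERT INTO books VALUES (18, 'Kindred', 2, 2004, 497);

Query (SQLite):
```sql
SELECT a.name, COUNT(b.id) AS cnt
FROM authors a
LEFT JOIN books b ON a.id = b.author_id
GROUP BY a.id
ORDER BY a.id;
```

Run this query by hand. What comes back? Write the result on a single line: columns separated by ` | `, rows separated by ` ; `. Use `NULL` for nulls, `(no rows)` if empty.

LEFT JOIN keeps every authors row; unmatched ones get NULL for books columns.
Group by authors.id and compute COUNT(b.id). COUNT(col) of an all-NULL group is 0.
  1: ids {1, 7} → COUNT(b.id)=2
  2: ids {3, 5, 6, 12, 18} → COUNT(b.id)=5
  3: ids {15} → COUNT(b.id)=1

Raj | 2 ; Sam | 5 ; Pia | 1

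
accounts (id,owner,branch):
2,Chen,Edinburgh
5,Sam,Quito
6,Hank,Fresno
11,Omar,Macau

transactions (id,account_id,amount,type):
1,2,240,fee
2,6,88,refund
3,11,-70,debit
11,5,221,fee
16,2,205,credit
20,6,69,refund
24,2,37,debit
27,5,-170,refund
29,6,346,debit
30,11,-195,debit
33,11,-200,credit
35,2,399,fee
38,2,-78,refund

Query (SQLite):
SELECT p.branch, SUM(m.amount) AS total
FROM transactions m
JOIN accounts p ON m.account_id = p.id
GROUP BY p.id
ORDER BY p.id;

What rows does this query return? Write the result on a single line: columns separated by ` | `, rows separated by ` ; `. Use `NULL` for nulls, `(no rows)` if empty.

Join each transactions row to its accounts via account_id.
Group joined rows by accounts.id; compute SUM(m.amount) per group.
  2: ids {1, 16, 24, 35, 38} → SUM(m.amount)=803
  5: ids {11, 27} → SUM(m.amount)=51
  6: ids {2, 20, 29} → SUM(m.amount)=503
  11: ids {3, 30, 33} → SUM(m.amount)=-465

Edinburgh | 803 ; Quito | 51 ; Fresno | 503 ; Macau | -465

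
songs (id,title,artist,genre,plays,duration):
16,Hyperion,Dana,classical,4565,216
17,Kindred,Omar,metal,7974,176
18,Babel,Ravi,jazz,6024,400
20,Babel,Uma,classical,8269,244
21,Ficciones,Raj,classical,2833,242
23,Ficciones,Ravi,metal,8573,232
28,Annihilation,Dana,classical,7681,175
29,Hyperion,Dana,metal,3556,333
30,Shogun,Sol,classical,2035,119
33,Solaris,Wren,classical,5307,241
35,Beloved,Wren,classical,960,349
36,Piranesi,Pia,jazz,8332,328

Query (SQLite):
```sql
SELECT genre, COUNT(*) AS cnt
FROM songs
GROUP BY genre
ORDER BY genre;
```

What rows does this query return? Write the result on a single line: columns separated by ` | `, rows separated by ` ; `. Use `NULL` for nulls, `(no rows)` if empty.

classical | 7 ; jazz | 2 ; metal | 3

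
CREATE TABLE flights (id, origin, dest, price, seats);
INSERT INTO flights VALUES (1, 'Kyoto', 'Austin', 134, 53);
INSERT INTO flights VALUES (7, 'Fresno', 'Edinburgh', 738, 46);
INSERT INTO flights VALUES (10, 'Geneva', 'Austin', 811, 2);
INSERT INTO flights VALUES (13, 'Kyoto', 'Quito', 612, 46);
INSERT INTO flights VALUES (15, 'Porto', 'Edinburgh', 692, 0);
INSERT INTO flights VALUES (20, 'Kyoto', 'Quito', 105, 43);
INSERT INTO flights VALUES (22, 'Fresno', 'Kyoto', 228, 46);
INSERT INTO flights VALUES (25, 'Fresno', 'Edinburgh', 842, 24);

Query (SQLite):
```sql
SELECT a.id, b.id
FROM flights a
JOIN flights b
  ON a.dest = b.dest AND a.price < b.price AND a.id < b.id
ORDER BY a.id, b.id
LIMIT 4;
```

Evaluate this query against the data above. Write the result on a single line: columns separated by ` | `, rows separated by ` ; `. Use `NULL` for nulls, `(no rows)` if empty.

1 | 10 ; 7 | 25 ; 15 | 25

Pairs (a,b) with same dest, a.price < b.price, a.id < b.id.
dest groups: Austin:{1,10} Edinburgh:{7,15,25} Kyoto:{22} Quito:{13,20}
Ordered by (a.id, b.id); first 4.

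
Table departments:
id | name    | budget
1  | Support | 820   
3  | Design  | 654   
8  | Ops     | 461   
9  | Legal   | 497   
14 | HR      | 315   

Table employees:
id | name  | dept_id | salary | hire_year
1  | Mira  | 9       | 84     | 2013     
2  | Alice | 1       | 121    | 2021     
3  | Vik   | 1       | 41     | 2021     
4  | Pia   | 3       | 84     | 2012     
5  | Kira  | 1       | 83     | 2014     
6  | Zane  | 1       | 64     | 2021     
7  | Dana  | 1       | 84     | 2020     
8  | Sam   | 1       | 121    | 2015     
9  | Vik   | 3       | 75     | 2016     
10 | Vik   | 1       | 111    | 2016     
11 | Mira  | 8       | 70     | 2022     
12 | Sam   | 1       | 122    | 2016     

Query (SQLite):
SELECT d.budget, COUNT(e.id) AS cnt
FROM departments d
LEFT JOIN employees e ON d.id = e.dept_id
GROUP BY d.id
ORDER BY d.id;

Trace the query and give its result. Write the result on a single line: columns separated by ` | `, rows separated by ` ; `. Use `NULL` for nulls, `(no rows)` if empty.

LEFT JOIN keeps every departments row; unmatched ones get NULL for employees columns.
Group by departments.id and compute COUNT(e.id). COUNT(col) of an all-NULL group is 0.
  1: ids {2, 3, 5, 6, 7, 8, 10, 12} → COUNT(e.id)=8
  3: ids {4, 9} → COUNT(e.id)=2
  8: ids {11} → COUNT(e.id)=1
  9: ids {1} → COUNT(e.id)=1
  14: ids {—} → COUNT(e.id)=0

820 | 8 ; 654 | 2 ; 461 | 1 ; 497 | 1 ; 315 | 0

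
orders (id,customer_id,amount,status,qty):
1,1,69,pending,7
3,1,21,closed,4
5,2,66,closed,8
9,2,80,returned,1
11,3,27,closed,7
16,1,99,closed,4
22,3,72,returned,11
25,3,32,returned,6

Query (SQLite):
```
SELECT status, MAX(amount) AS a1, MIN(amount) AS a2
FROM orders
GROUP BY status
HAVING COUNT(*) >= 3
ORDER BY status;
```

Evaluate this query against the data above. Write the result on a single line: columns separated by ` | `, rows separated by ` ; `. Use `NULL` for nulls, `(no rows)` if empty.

closed | 99 | 21 ; returned | 80 | 32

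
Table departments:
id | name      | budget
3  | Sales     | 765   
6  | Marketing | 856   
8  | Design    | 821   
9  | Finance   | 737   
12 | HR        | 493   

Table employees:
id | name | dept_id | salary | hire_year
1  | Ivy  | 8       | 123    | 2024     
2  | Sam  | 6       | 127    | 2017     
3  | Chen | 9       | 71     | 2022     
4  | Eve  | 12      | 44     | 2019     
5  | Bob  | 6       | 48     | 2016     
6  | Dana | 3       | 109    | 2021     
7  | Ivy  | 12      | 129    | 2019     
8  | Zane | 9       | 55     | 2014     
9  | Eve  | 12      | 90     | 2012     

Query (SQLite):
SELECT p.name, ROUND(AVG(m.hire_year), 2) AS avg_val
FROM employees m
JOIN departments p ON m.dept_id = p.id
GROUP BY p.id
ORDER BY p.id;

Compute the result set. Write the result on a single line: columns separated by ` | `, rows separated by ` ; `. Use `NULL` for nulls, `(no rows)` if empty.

Join each employees row to its departments via dept_id.
Group joined rows by departments.id; compute ROUND(AVG(m.hire_year), 2) per group.
  3: ids {6} → ROUND(AVG(m.hire_year), 2)=2021
  6: ids {2, 5} → ROUND(AVG(m.hire_year), 2)=2016.5
  8: ids {1} → ROUND(AVG(m.hire_year), 2)=2024
  9: ids {3, 8} → ROUND(AVG(m.hire_year), 2)=2018
  12: ids {4, 7, 9} → ROUND(AVG(m.hire_year), 2)=2016.67

Sales | 2021 ; Marketing | 2016.5 ; Design | 2024 ; Finance | 2018 ; HR | 2016.67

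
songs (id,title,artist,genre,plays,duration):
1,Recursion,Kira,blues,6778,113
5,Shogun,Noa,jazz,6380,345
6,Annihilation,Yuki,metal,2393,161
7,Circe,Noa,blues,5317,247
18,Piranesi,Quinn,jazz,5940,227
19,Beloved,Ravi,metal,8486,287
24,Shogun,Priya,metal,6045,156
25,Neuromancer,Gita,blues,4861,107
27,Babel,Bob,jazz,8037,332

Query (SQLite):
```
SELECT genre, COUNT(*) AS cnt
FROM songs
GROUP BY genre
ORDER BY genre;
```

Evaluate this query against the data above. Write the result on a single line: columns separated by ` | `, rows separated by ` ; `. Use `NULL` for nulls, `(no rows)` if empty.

Partition songs by genre; compute COUNT(*) within each group.
  blues: ids {1, 7, 25} → COUNT(*)=3
  jazz: ids {5, 18, 27} → COUNT(*)=3
  metal: ids {6, 19, 24} → COUNT(*)=3

blues | 3 ; jazz | 3 ; metal | 3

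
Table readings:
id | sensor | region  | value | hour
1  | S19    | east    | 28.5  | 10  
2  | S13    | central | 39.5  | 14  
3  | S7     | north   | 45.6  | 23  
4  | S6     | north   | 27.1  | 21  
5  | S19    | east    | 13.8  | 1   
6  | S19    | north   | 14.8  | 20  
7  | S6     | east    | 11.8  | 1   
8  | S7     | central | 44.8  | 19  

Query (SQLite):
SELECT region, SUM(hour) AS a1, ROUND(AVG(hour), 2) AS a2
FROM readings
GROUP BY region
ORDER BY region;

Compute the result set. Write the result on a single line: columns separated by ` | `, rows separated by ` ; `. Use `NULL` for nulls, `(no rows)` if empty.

central | 33 | 16.5 ; east | 12 | 4 ; north | 64 | 21.33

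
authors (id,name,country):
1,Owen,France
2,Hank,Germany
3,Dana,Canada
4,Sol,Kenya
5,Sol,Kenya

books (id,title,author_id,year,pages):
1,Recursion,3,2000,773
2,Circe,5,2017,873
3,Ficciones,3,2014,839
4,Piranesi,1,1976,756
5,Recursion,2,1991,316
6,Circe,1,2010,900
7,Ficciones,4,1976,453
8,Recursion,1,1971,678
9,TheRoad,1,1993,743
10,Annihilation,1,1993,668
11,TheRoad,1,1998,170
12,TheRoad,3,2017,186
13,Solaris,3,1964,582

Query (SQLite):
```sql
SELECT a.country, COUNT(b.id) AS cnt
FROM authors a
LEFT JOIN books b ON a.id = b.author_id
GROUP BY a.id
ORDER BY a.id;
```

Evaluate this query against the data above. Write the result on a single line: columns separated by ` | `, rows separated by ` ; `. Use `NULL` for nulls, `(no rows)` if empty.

LEFT JOIN keeps every authors row; unmatched ones get NULL for books columns.
Group by authors.id and compute COUNT(b.id). COUNT(col) of an all-NULL group is 0.
  1: ids {4, 6, 8, 9, 10, 11} → COUNT(b.id)=6
  2: ids {5} → COUNT(b.id)=1
  3: ids {1, 3, 12, 13} → COUNT(b.id)=4
  4: ids {7} → COUNT(b.id)=1
  5: ids {2} → COUNT(b.id)=1

France | 6 ; Germany | 1 ; Canada | 4 ; Kenya | 1 ; Kenya | 1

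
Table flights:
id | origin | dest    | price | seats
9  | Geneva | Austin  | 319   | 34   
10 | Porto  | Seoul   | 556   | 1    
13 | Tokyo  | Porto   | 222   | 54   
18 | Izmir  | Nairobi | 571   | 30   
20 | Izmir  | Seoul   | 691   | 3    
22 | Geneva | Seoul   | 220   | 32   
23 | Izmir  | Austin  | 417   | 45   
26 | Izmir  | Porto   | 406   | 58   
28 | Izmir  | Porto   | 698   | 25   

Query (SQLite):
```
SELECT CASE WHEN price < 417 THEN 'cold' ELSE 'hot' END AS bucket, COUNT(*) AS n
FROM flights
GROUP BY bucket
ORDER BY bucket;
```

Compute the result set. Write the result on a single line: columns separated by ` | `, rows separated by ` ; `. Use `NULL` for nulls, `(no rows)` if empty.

cold | 4 ; hot | 5

Bucket rows by price < 417 → 'cold' else 'hot'; count each bucket.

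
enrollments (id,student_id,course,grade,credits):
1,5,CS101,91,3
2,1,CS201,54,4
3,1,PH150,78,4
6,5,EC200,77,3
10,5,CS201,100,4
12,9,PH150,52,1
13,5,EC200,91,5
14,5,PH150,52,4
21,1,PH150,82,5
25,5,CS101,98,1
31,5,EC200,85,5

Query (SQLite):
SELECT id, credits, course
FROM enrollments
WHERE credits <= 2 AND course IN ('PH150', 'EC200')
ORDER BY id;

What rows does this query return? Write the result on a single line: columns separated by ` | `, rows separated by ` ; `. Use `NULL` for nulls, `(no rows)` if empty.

12 | 1 | PH150

credits <= 2: ids {12, 25}
course IN ('PH150', 'EC200'): ids {3, 6, 12, 13, 14, 21, 31}
Combine with AND.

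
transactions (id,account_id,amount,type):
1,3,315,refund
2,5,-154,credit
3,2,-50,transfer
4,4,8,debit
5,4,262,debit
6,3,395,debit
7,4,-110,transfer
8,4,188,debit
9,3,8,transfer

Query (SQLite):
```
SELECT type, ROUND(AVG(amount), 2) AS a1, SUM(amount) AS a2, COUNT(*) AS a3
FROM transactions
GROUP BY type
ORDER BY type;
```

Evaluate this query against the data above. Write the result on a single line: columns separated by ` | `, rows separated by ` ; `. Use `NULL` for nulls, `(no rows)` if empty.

credit | -154 | -154 | 1 ; debit | 213.25 | 853 | 4 ; refund | 315 | 315 | 1 ; transfer | -50.67 | -152 | 3

Group transactions by type.
Per group compute: ROUND(AVG(amount), 2), SUM(amount), COUNT(*).
  credit: ids {2} → ROUND(AVG(amount), 2)=-154, SUM(amount)=-154, COUNT(*)=1
  debit: ids {4, 5, 6, 8} → ROUND(AVG(amount), 2)=213.25, SUM(amount)=853, COUNT(*)=4
  refund: ids {1} → ROUND(AVG(amount), 2)=315, SUM(amount)=315, COUNT(*)=1
  transfer: ids {3, 7, 9} → ROUND(AVG(amount), 2)=-50.67, SUM(amount)=-152, COUNT(*)=3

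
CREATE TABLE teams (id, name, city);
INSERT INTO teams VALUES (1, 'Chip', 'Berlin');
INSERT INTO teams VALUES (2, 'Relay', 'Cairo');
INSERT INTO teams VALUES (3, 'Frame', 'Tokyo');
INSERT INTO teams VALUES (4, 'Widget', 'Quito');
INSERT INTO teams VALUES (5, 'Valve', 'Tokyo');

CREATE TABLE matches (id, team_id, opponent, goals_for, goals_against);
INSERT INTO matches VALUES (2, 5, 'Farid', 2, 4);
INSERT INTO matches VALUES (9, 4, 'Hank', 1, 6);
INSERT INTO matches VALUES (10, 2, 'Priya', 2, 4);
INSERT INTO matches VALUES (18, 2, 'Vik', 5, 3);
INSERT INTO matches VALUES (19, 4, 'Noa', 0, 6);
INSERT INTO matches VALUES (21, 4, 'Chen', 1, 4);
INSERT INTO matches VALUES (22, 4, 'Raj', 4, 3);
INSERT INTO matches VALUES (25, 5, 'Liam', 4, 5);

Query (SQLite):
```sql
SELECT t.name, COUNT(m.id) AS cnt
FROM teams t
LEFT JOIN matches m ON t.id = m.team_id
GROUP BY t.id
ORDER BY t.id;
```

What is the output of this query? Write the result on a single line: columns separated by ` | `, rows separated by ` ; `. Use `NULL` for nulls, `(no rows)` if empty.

LEFT JOIN keeps every teams row; unmatched ones get NULL for matches columns.
Group by teams.id and compute COUNT(m.id). COUNT(col) of an all-NULL group is 0.
  1: ids {—} → COUNT(m.id)=0
  2: ids {10, 18} → COUNT(m.id)=2
  3: ids {—} → COUNT(m.id)=0
  4: ids {9, 19, 21, 22} → COUNT(m.id)=4
  5: ids {2, 25} → COUNT(m.id)=2

Chip | 0 ; Relay | 2 ; Frame | 0 ; Widget | 4 ; Valve | 2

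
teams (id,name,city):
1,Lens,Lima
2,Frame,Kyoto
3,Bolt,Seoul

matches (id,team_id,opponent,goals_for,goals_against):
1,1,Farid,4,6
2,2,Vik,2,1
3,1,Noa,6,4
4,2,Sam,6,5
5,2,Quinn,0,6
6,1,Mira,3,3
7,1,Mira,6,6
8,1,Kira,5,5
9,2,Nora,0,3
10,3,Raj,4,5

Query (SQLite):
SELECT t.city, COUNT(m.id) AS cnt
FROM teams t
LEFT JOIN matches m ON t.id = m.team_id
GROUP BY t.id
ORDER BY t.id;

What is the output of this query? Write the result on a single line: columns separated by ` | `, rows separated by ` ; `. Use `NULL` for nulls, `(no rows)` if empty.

LEFT JOIN keeps every teams row; unmatched ones get NULL for matches columns.
Group by teams.id and compute COUNT(m.id). COUNT(col) of an all-NULL group is 0.
  1: ids {1, 3, 6, 7, 8} → COUNT(m.id)=5
  2: ids {2, 4, 5, 9} → COUNT(m.id)=4
  3: ids {10} → COUNT(m.id)=1

Lima | 5 ; Kyoto | 4 ; Seoul | 1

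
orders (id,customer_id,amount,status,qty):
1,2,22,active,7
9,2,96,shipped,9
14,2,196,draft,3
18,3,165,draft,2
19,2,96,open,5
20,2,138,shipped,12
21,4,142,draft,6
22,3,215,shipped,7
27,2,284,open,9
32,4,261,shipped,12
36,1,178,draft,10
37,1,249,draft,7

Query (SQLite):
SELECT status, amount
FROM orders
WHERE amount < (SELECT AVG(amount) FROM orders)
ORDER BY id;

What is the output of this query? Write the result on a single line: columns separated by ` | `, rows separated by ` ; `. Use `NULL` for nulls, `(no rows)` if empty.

Scalar subquery: AVG(amount) over all orders rows = 170.166667 (≈; comparison uses full precision).
Keep rows where amount < that value.

active | 22 ; shipped | 96 ; draft | 165 ; open | 96 ; shipped | 138 ; draft | 142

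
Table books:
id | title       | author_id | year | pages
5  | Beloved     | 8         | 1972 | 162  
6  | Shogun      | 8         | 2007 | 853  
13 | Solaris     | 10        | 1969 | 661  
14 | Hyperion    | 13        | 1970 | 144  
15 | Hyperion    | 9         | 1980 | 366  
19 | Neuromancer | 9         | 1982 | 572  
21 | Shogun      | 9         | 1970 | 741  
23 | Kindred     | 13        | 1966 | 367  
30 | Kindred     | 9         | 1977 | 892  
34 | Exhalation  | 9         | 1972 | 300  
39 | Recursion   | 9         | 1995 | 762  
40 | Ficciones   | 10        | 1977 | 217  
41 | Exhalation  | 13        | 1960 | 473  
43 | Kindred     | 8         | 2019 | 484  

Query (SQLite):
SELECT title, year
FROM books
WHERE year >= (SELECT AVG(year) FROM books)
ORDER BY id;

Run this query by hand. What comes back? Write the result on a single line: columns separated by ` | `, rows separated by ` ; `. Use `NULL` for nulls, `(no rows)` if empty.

Scalar subquery: AVG(year) over all books rows = 1979.714286 (≈; comparison uses full precision).
Keep rows where year >= that value.

Shogun | 2007 ; Hyperion | 1980 ; Neuromancer | 1982 ; Recursion | 1995 ; Kindred | 2019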